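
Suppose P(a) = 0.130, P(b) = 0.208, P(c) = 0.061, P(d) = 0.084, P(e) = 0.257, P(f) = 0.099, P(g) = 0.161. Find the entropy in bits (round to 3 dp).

2.658 bits

H = −Σ pᵢ log₂ pᵢ.
−0.130·log₂(0.130) = 0.3826
−0.208·log₂(0.208) = 0.4712
−0.061·log₂(0.061) = 0.2461
−0.084·log₂(0.084) = 0.3002
−0.257·log₂(0.257) = 0.5038
−0.099·log₂(0.099) = 0.3303
−0.161·log₂(0.161) = 0.4242
Sum ≈ 2.6584 → 2.658 bits.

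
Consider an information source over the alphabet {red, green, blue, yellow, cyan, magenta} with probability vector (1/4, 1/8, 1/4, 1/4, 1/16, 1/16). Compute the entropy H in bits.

2.375 bits

Each probability is a power of 1/2, so log₂(1/p) is an integer.
H = Σ p·log₂(1/p) = 1/4·2 + 1/8·3 + 1/4·2 + 1/4·2 + 1/16·4 + 1/16·4 = 2.375 bits.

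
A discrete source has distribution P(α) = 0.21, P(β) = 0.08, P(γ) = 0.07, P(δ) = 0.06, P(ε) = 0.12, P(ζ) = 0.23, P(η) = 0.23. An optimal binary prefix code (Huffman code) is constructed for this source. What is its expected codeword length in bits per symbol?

2.66 bits/symbol

Repeatedly combine the two least-probable nodes; the expected code length is the sum of the merged weights.
merge 3/50 + 7/100 → 13/100
merge 2/25 + 3/25 → 1/5
merge 13/100 + 1/5 → 33/100
merge 21/100 + 23/100 → 11/25
merge 23/100 + 33/100 → 14/25
merge 11/25 + 14/25 → 1
L = 13/100 + 1/5 + 33/100 + 11/25 + 14/25 + 1 = 133/50 = 2.66 bits/symbol.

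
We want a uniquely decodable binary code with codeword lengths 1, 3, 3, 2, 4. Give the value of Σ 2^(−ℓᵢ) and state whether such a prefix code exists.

With common denominator 2^4 = 16: Σ 2^(−ℓᵢ) = 8/16 + 2/16 + 2/16 + 4/16 + 1/16 = 17/16 = 1.0625.
Kraft's inequality requires Σ ≤ 1; here Σ = 1.0625 > 1, so no such prefix code exists.

1.0625; no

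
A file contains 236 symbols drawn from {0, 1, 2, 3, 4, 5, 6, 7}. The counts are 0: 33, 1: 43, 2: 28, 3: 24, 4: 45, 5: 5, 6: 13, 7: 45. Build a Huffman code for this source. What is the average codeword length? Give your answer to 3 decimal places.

Probabilities are the counts divided by 236.
Repeatedly combine the two least-probable nodes; the expected code length is the sum of the merged weights.
merge 5/236 + 13/236 → 9/118
merge 9/118 + 6/59 → 21/118
merge 7/59 + 33/236 → 61/236
merge 21/118 + 43/236 → 85/236
merge 45/236 + 45/236 → 45/118
merge 61/236 + 85/236 → 73/118
merge 45/118 + 73/118 → 1
L = 9/118 + 21/118 + 61/236 + 85/236 + 45/118 + 73/118 + 1 = 339/118 ≈ 2.873 bits/symbol.

2.873 bits/symbol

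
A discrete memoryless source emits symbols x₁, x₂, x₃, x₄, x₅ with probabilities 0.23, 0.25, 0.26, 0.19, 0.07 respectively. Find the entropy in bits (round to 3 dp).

H = −Σ pᵢ log₂ pᵢ.
−0.23·log₂(0.23) = 0.4877
−0.25·log₂(0.25) = 0.5000
−0.26·log₂(0.26) = 0.5053
−0.19·log₂(0.19) = 0.4552
−0.07·log₂(0.07) = 0.2686
Sum ≈ 2.2167 → 2.217 bits.

2.217 bits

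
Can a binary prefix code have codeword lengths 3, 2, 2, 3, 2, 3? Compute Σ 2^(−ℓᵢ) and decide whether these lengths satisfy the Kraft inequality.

With common denominator 2^3 = 8: Σ 2^(−ℓᵢ) = 1/8 + 2/8 + 2/8 + 1/8 + 2/8 + 1/8 = 9/8 = 1.125.
Kraft's inequality requires Σ ≤ 1; here Σ = 1.125 > 1, so no such prefix code exists.

1.125; no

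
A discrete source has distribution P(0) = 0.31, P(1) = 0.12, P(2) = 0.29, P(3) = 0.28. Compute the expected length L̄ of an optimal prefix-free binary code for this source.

2 bits/symbol

Repeatedly combine the two least-probable nodes; the expected code length is the sum of the merged weights.
merge 3/25 + 7/25 → 2/5
merge 29/100 + 31/100 → 3/5
merge 2/5 + 3/5 → 1
L = 2/5 + 3/5 + 1 = 2 bits/symbol.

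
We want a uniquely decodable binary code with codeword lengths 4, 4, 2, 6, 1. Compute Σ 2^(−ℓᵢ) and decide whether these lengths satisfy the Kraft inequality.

With common denominator 2^6 = 64: Σ 2^(−ℓᵢ) = 4/64 + 4/64 + 16/64 + 1/64 + 32/64 = 57/64 = 0.890625.
Kraft's inequality requires Σ ≤ 1; here Σ = 0.890625 ≤ 1, so such a prefix code exists.

0.890625; yes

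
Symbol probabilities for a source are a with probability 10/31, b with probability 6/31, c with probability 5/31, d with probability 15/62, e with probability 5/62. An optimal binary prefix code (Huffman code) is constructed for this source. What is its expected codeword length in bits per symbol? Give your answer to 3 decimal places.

2.242 bits/symbol

Repeatedly combine the two least-probable nodes; the expected code length is the sum of the merged weights.
merge 5/62 + 5/31 → 15/62
merge 6/31 + 15/62 → 27/62
merge 15/62 + 10/31 → 35/62
merge 27/62 + 35/62 → 1
L = 15/62 + 27/62 + 35/62 + 1 = 139/62 ≈ 2.242 bits/symbol.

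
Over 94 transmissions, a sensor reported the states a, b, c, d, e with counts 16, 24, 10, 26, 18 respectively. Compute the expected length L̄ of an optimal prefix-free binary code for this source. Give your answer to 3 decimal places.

Probabilities are the counts divided by 94.
Repeatedly combine the two least-probable nodes; the expected code length is the sum of the merged weights.
merge 5/47 + 8/47 → 13/47
merge 9/47 + 12/47 → 21/47
merge 13/47 + 13/47 → 26/47
merge 21/47 + 26/47 → 1
L = 13/47 + 21/47 + 26/47 + 1 = 107/47 ≈ 2.277 bits/symbol.

2.277 bits/symbol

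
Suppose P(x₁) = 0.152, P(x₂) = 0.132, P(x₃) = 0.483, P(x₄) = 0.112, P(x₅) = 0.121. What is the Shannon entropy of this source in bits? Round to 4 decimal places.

2.0283 bits

H = −Σ pᵢ log₂ pᵢ.
−0.152·log₂(0.152) = 0.4131
−0.132·log₂(0.132) = 0.3856
−0.483·log₂(0.483) = 0.5071
−0.112·log₂(0.112) = 0.3537
−0.121·log₂(0.121) = 0.3687
Sum ≈ 2.0283 → 2.0283 bits.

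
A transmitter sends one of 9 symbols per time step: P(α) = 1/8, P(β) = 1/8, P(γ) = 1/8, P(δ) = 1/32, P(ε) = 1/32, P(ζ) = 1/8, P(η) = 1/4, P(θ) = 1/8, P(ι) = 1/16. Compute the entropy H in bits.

2.9375 bits

Each probability is a power of 1/2, so log₂(1/p) is an integer.
H = Σ p·log₂(1/p) = 1/8·3 + 1/8·3 + 1/8·3 + 1/32·5 + 1/32·5 + 1/8·3 + 1/4·2 + 1/8·3 + 1/16·4 = 2.9375 bits.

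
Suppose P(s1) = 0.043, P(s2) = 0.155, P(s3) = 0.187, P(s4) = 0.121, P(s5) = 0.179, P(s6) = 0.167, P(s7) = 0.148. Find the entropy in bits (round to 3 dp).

2.717 bits

H = −Σ pᵢ log₂ pᵢ.
−0.043·log₂(0.043) = 0.1952
−0.155·log₂(0.155) = 0.4169
−0.187·log₂(0.187) = 0.4523
−0.121·log₂(0.121) = 0.3687
−0.179·log₂(0.179) = 0.4443
−0.167·log₂(0.167) = 0.4312
−0.148·log₂(0.148) = 0.4079
Sum ≈ 2.7165 → 2.717 bits.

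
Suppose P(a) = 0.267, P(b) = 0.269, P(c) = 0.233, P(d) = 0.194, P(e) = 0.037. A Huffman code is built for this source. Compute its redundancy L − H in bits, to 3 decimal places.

0.088 bits

Entropy H = −Σ p log₂ p ≈ 2.1429 bits.
Huffman merges: 37/1000+97/500→231/1000; 231/1000+233/1000→58/125; 267/1000+269/1000→67/125; 58/125+67/125→1. L = 2231/1000 ≈ 2.2310.
L − H = 2.2310 − 2.1429 = 0.088 bits.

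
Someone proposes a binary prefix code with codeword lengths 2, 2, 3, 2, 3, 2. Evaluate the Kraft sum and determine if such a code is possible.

1.25; no

With common denominator 2^3 = 8: Σ 2^(−ℓᵢ) = 2/8 + 2/8 + 1/8 + 2/8 + 1/8 + 2/8 = 10/8 = 1.25.
Kraft's inequality requires Σ ≤ 1; here Σ = 1.25 > 1, so no such prefix code exists.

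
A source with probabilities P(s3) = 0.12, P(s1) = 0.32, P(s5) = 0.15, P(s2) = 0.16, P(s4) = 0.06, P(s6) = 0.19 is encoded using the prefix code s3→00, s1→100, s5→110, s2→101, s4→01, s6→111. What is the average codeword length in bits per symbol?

2.82 bits/symbol

L̄ = Σ pᵢ·ℓᵢ = 0.12·2 + 0.32·3 + 0.15·3 + 0.16·3 + 0.06·2 + 0.19·3 = 2.82 bits/symbol.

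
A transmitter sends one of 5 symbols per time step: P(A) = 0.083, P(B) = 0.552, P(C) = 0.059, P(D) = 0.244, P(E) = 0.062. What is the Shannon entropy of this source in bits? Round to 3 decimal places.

1.757 bits

H = −Σ pᵢ log₂ pᵢ.
−0.083·log₂(0.083) = 0.2980
−0.552·log₂(0.552) = 0.4732
−0.059·log₂(0.059) = 0.2409
−0.244·log₂(0.244) = 0.4966
−0.062·log₂(0.062) = 0.2487
Sum ≈ 1.7574 → 1.757 bits.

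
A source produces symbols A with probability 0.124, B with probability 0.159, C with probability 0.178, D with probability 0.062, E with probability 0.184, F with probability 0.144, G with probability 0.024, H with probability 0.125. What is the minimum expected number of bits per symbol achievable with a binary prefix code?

2.902 bits/symbol

Repeatedly combine the two least-probable nodes; the expected code length is the sum of the merged weights.
merge 3/125 + 31/500 → 43/500
merge 43/500 + 31/250 → 21/100
merge 1/8 + 18/125 → 269/1000
merge 159/1000 + 89/500 → 337/1000
merge 23/125 + 21/100 → 197/500
merge 269/1000 + 337/1000 → 303/500
merge 197/500 + 303/500 → 1
L = 43/500 + 21/100 + 269/1000 + 337/1000 + 197/500 + 303/500 + 1 = 1451/500 = 2.902 bits/symbol.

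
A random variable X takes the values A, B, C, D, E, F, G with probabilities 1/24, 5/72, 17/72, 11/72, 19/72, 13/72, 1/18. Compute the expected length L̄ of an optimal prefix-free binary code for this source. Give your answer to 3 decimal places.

2.583 bits/symbol

Repeatedly combine the two least-probable nodes; the expected code length is the sum of the merged weights.
merge 1/24 + 1/18 → 7/72
merge 5/72 + 7/72 → 1/6
merge 11/72 + 1/6 → 23/72
merge 13/72 + 17/72 → 5/12
merge 19/72 + 23/72 → 7/12
merge 5/12 + 7/12 → 1
L = 7/72 + 1/6 + 23/72 + 5/12 + 7/12 + 1 = 31/12 ≈ 2.583 bits/symbol.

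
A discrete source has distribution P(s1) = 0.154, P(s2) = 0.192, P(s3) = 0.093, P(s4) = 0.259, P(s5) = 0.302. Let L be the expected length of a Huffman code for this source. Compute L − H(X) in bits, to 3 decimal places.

Entropy H = −Σ p log₂ p ≈ 2.2179 bits.
Huffman merges: 93/1000+77/500→247/1000; 24/125+247/1000→439/1000; 259/1000+151/500→561/1000; 439/1000+561/1000→1. L = 2247/1000 ≈ 2.2470.
L − H = 2.2470 − 2.2179 = 0.029 bits.

0.029 bits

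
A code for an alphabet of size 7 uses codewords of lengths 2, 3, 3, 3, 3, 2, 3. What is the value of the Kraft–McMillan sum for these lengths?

With common denominator 2^3 = 8: Σ 2^(−ℓᵢ) = 2/8 + 1/8 + 1/8 + 1/8 + 1/8 + 2/8 + 1/8 = 9/8 = 1.125.

1.125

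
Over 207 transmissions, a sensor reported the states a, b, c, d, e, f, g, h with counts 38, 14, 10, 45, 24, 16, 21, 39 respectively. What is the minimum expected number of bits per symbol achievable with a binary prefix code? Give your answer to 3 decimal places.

2.889 bits/symbol

Probabilities are the counts divided by 207.
Repeatedly combine the two least-probable nodes; the expected code length is the sum of the merged weights.
merge 10/207 + 14/207 → 8/69
merge 16/207 + 7/69 → 37/207
merge 8/69 + 8/69 → 16/69
merge 37/207 + 38/207 → 25/69
merge 13/69 + 5/23 → 28/69
merge 16/69 + 25/69 → 41/69
merge 28/69 + 41/69 → 1
L = 8/69 + 37/207 + 16/69 + 25/69 + 28/69 + 41/69 + 1 = 26/9 ≈ 2.889 bits/symbol.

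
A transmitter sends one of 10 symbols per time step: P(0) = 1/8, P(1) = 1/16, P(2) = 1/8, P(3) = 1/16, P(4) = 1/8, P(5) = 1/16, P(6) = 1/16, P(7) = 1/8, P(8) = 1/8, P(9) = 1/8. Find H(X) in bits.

Each probability is a power of 1/2, so log₂(1/p) is an integer.
H = Σ p·log₂(1/p) = 1/8·3 + 1/16·4 + 1/8·3 + 1/16·4 + 1/8·3 + 1/16·4 + 1/16·4 + 1/8·3 + 1/8·3 + 1/8·3 = 3.25 bits.

3.25 bits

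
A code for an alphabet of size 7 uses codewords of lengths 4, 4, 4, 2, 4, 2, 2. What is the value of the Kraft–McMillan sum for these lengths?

1

With common denominator 2^4 = 16: Σ 2^(−ℓᵢ) = 1/16 + 1/16 + 1/16 + 4/16 + 1/16 + 4/16 + 4/16 = 16/16 = 1.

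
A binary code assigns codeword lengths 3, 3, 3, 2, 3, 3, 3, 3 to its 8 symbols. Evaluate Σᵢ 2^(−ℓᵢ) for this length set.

With common denominator 2^3 = 8: Σ 2^(−ℓᵢ) = 1/8 + 1/8 + 1/8 + 2/8 + 1/8 + 1/8 + 1/8 + 1/8 = 9/8 = 1.125.

1.125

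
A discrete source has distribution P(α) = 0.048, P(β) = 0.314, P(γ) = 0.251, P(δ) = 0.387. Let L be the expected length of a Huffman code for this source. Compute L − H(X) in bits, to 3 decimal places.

0.146 bits

Entropy H = −Σ p log₂ p ≈ 1.7656 bits.
Huffman merges: 6/125+251/1000→299/1000; 299/1000+157/500→613/1000; 387/1000+613/1000→1. L = 239/125 ≈ 1.9120.
L − H = 1.9120 − 1.7656 = 0.146 bits.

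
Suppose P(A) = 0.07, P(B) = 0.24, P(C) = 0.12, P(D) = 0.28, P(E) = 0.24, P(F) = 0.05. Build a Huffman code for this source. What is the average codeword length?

Repeatedly combine the two least-probable nodes; the expected code length is the sum of the merged weights.
merge 1/20 + 7/100 → 3/25
merge 3/25 + 3/25 → 6/25
merge 6/25 + 6/25 → 12/25
merge 6/25 + 7/25 → 13/25
merge 12/25 + 13/25 → 1
L = 3/25 + 6/25 + 12/25 + 13/25 + 1 = 59/25 = 2.36 bits/symbol.

2.36 bits/symbol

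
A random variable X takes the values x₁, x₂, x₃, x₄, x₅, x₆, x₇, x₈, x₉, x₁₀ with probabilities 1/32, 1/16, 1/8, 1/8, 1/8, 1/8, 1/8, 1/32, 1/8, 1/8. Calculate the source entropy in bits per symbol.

3.1875 bits

Each probability is a power of 1/2, so log₂(1/p) is an integer.
H = Σ p·log₂(1/p) = 1/32·5 + 1/16·4 + 1/8·3 + 1/8·3 + 1/8·3 + 1/8·3 + 1/8·3 + 1/32·5 + 1/8·3 + 1/8·3 = 3.1875 bits.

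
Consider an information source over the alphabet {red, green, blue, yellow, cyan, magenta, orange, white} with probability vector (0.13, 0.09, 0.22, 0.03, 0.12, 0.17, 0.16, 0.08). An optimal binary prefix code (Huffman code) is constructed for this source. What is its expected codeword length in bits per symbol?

2.89 bits/symbol

Repeatedly combine the two least-probable nodes; the expected code length is the sum of the merged weights.
merge 3/100 + 2/25 → 11/100
merge 9/100 + 11/100 → 1/5
merge 3/25 + 13/100 → 1/4
merge 4/25 + 17/100 → 33/100
merge 1/5 + 11/50 → 21/50
merge 1/4 + 33/100 → 29/50
merge 21/50 + 29/50 → 1
L = 11/100 + 1/5 + 1/4 + 33/100 + 21/50 + 29/50 + 1 = 289/100 = 2.89 bits/symbol.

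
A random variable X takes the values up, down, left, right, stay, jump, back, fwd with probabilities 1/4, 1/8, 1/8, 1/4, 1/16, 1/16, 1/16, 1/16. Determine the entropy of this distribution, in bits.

2.75 bits

Each probability is a power of 1/2, so log₂(1/p) is an integer.
H = Σ p·log₂(1/p) = 1/4·2 + 1/8·3 + 1/8·3 + 1/4·2 + 1/16·4 + 1/16·4 + 1/16·4 + 1/16·4 = 2.75 bits.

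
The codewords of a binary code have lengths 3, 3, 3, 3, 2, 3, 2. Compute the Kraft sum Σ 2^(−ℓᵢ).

With common denominator 2^3 = 8: Σ 2^(−ℓᵢ) = 1/8 + 1/8 + 1/8 + 1/8 + 2/8 + 1/8 + 2/8 = 9/8 = 1.125.

1.125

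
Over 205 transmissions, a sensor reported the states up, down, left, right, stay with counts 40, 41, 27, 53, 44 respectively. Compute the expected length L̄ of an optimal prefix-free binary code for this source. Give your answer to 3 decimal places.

2.327 bits/symbol

Probabilities are the counts divided by 205.
Repeatedly combine the two least-probable nodes; the expected code length is the sum of the merged weights.
merge 27/205 + 8/41 → 67/205
merge 1/5 + 44/205 → 17/41
merge 53/205 + 67/205 → 24/41
merge 17/41 + 24/41 → 1
L = 67/205 + 17/41 + 24/41 + 1 = 477/205 ≈ 2.327 bits/symbol.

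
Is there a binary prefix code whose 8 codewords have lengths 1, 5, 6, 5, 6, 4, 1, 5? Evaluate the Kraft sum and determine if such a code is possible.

With common denominator 2^6 = 64: Σ 2^(−ℓᵢ) = 32/64 + 2/64 + 1/64 + 2/64 + 1/64 + 4/64 + 32/64 + 2/64 = 76/64 = 1.1875.
Kraft's inequality requires Σ ≤ 1; here Σ = 1.1875 > 1, so no such prefix code exists.

1.1875; no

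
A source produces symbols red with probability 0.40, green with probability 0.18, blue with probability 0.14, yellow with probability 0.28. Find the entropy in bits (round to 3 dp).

H = −Σ pᵢ log₂ pᵢ.
−0.40·log₂(0.40) = 0.5288
−0.18·log₂(0.18) = 0.4453
−0.14·log₂(0.14) = 0.3971
−0.28·log₂(0.28) = 0.5142
Sum ≈ 1.8854 → 1.885 bits.

1.885 bits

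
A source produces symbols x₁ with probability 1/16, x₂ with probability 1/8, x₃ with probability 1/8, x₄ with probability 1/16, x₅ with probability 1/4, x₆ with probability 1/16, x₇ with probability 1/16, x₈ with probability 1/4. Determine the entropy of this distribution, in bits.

2.75 bits

Each probability is a power of 1/2, so log₂(1/p) is an integer.
H = Σ p·log₂(1/p) = 1/16·4 + 1/8·3 + 1/8·3 + 1/16·4 + 1/4·2 + 1/16·4 + 1/16·4 + 1/4·2 = 2.75 bits.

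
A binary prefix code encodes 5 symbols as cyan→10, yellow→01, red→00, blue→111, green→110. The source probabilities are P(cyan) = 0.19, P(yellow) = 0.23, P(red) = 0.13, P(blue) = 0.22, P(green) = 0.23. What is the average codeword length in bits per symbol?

L̄ = Σ pᵢ·ℓᵢ = 0.19·2 + 0.23·2 + 0.13·2 + 0.22·3 + 0.23·3 = 2.45 bits/symbol.

2.45 bits/symbol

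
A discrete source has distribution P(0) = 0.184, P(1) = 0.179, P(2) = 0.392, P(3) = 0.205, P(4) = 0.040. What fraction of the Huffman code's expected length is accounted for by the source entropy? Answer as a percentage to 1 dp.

Entropy H = −Σ p log₂ p ≈ 2.0777 bits.
Huffman merges: 1/25+179/1000→219/1000; 23/125+41/200→389/1000; 219/1000+389/1000→76/125; 49/125+76/125→1. L = 277/125 ≈ 2.2160.
Efficiency = H/L = 2.0777/2.2160 = 93.8%.

93.8%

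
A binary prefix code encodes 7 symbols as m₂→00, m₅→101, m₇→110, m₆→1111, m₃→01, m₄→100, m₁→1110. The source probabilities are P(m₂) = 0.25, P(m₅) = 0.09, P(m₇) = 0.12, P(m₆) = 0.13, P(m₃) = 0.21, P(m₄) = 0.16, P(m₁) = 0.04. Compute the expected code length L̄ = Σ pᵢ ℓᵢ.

2.71 bits/symbol

L̄ = Σ pᵢ·ℓᵢ = 0.25·2 + 0.09·3 + 0.12·3 + 0.13·4 + 0.21·2 + 0.16·3 + 0.04·4 = 2.71 bits/symbol.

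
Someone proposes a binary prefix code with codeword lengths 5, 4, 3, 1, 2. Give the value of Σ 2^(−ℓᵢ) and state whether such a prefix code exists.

0.96875; yes

With common denominator 2^5 = 32: Σ 2^(−ℓᵢ) = 1/32 + 2/32 + 4/32 + 16/32 + 8/32 = 31/32 = 0.96875.
Kraft's inequality requires Σ ≤ 1; here Σ = 0.96875 ≤ 1, so such a prefix code exists.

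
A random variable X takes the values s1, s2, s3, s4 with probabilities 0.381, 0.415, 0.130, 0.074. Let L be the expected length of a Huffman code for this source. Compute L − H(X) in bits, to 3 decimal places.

Entropy H = −Σ p log₂ p ≈ 1.7176 bits.
Huffman merges: 37/500+13/100→51/250; 51/250+381/1000→117/200; 83/200+117/200→1. L = 1789/1000 ≈ 1.7890.
L − H = 1.7890 − 1.7176 = 0.071 bits.

0.071 bits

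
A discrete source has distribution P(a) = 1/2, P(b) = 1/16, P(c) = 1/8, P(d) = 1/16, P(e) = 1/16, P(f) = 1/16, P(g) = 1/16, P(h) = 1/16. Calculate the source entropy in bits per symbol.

2.375 bits

Each probability is a power of 1/2, so log₂(1/p) is an integer.
H = Σ p·log₂(1/p) = 1/2·1 + 1/16·4 + 1/8·3 + 1/16·4 + 1/16·4 + 1/16·4 + 1/16·4 + 1/16·4 = 2.375 bits.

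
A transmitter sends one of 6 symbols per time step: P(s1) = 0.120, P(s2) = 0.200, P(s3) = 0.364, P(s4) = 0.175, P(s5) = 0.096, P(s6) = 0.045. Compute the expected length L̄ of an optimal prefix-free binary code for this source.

Repeatedly combine the two least-probable nodes; the expected code length is the sum of the merged weights.
merge 9/200 + 12/125 → 141/1000
merge 3/25 + 141/1000 → 261/1000
merge 7/40 + 1/5 → 3/8
merge 261/1000 + 91/250 → 5/8
merge 3/8 + 5/8 → 1
L = 141/1000 + 261/1000 + 3/8 + 5/8 + 1 = 1201/500 = 2.402 bits/symbol.

2.402 bits/symbol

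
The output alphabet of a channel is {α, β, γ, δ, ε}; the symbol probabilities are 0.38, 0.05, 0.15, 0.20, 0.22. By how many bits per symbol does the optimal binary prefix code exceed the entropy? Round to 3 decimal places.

0.098 bits

Entropy H = −Σ p log₂ p ≈ 2.1021 bits.
Huffman merges: 1/20+3/20→1/5; 1/5+1/5→2/5; 11/50+19/50→3/5; 2/5+3/5→1. L = 11/5 ≈ 2.2000.
L − H = 2.2000 − 2.1021 = 0.098 bits.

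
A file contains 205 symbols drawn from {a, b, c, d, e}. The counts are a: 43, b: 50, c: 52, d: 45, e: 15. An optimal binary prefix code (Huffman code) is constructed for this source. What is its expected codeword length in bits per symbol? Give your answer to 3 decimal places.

Probabilities are the counts divided by 205.
Repeatedly combine the two least-probable nodes; the expected code length is the sum of the merged weights.
merge 3/41 + 43/205 → 58/205
merge 9/41 + 10/41 → 19/41
merge 52/205 + 58/205 → 22/41
merge 19/41 + 22/41 → 1
L = 58/205 + 19/41 + 22/41 + 1 = 468/205 ≈ 2.283 bits/symbol.

2.283 bits/symbol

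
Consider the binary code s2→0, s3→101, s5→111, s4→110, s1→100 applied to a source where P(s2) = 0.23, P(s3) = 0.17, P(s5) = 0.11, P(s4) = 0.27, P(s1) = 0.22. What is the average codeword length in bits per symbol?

L̄ = Σ pᵢ·ℓᵢ = 0.23·1 + 0.17·3 + 0.11·3 + 0.27·3 + 0.22·3 = 2.54 bits/symbol.

2.54 bits/symbol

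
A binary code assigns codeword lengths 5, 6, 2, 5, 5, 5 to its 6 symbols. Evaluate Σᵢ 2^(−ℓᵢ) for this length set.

With common denominator 2^6 = 64: Σ 2^(−ℓᵢ) = 2/64 + 1/64 + 16/64 + 2/64 + 2/64 + 2/64 = 25/64 = 0.390625.

0.390625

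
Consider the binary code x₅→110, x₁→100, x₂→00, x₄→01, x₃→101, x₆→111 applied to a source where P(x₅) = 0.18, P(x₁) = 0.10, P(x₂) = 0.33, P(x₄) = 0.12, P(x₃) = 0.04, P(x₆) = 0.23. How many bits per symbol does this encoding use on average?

2.55 bits/symbol

L̄ = Σ pᵢ·ℓᵢ = 0.18·3 + 0.10·3 + 0.33·2 + 0.12·2 + 0.04·3 + 0.23·3 = 2.55 bits/symbol.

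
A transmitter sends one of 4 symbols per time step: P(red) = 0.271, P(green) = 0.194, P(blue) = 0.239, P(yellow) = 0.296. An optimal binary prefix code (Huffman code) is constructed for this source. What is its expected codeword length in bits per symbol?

Repeatedly combine the two least-probable nodes; the expected code length is the sum of the merged weights.
merge 97/500 + 239/1000 → 433/1000
merge 271/1000 + 37/125 → 567/1000
merge 433/1000 + 567/1000 → 1
L = 433/1000 + 567/1000 + 1 = 2 bits/symbol.

2 bits/symbol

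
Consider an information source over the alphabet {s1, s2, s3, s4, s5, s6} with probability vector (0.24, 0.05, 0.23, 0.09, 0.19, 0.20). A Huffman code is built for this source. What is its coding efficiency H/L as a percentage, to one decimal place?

98.4%

Entropy H = −Σ p log₂ p ≈ 2.4302 bits.
Huffman merges: 1/20+9/100→7/50; 7/50+19/100→33/100; 1/5+23/100→43/100; 6/25+33/100→57/100; 43/100+57/100→1. L = 247/100 ≈ 2.4700.
Efficiency = H/L = 2.4302/2.4700 = 98.4%.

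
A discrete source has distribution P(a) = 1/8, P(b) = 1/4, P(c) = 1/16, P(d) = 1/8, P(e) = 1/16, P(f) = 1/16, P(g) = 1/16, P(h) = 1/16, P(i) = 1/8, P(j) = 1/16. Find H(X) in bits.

Each probability is a power of 1/2, so log₂(1/p) is an integer.
H = Σ p·log₂(1/p) = 1/8·3 + 1/4·2 + 1/16·4 + 1/8·3 + 1/16·4 + 1/16·4 + 1/16·4 + 1/16·4 + 1/8·3 + 1/16·4 = 3.125 bits.

3.125 bits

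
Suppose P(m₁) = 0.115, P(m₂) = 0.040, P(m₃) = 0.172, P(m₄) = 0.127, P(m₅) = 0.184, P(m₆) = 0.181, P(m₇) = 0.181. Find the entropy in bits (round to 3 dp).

H = −Σ pᵢ log₂ pᵢ.
−0.115·log₂(0.115) = 0.3588
−0.040·log₂(0.040) = 0.1858
−0.172·log₂(0.172) = 0.4368
−0.127·log₂(0.127) = 0.3781
−0.184·log₂(0.184) = 0.4494
−0.181·log₂(0.181) = 0.4463
−0.181·log₂(0.181) = 0.4463
Sum ≈ 2.7015 → 2.702 bits.

2.702 bits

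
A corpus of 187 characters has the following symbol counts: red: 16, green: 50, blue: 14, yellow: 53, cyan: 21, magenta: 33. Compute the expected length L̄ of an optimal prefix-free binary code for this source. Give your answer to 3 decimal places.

2.433 bits/symbol

Probabilities are the counts divided by 187.
Repeatedly combine the two least-probable nodes; the expected code length is the sum of the merged weights.
merge 14/187 + 16/187 → 30/187
merge 21/187 + 30/187 → 3/11
merge 3/17 + 50/187 → 83/187
merge 3/11 + 53/187 → 104/187
merge 83/187 + 104/187 → 1
L = 30/187 + 3/11 + 83/187 + 104/187 + 1 = 455/187 ≈ 2.433 bits/symbol.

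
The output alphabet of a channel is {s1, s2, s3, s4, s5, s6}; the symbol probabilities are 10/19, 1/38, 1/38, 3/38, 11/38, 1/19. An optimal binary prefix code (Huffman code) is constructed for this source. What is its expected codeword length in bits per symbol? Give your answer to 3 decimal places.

Repeatedly combine the two least-probable nodes; the expected code length is the sum of the merged weights.
merge 1/38 + 1/38 → 1/19
merge 1/19 + 1/19 → 2/19
merge 3/38 + 2/19 → 7/38
merge 7/38 + 11/38 → 9/19
merge 9/19 + 10/19 → 1
L = 1/19 + 2/19 + 7/38 + 9/19 + 1 = 69/38 ≈ 1.816 bits/symbol.

1.816 bits/symbol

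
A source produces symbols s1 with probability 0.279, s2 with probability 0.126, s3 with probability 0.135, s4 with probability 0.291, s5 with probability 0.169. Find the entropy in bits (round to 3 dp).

2.232 bits

H = −Σ pᵢ log₂ pᵢ.
−0.279·log₂(0.279) = 0.5138
−0.126·log₂(0.126) = 0.3766
−0.135·log₂(0.135) = 0.3900
−0.291·log₂(0.291) = 0.5182
−0.169·log₂(0.169) = 0.4335
Sum ≈ 2.2321 → 2.232 bits.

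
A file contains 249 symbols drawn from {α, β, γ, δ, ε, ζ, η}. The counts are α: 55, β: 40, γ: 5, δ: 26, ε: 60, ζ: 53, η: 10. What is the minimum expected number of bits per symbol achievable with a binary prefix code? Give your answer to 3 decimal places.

2.550 bits/symbol

Probabilities are the counts divided by 249.
Repeatedly combine the two least-probable nodes; the expected code length is the sum of the merged weights.
merge 5/249 + 10/249 → 5/83
merge 5/83 + 26/249 → 41/249
merge 40/249 + 41/249 → 27/83
merge 53/249 + 55/249 → 36/83
merge 20/83 + 27/83 → 47/83
merge 36/83 + 47/83 → 1
L = 5/83 + 41/249 + 27/83 + 36/83 + 47/83 + 1 = 635/249 ≈ 2.550 bits/symbol.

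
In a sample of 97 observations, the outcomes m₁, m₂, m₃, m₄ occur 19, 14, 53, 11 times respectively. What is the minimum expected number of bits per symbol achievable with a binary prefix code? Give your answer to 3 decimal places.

1.711 bits/symbol

Probabilities are the counts divided by 97.
Repeatedly combine the two least-probable nodes; the expected code length is the sum of the merged weights.
merge 11/97 + 14/97 → 25/97
merge 19/97 + 25/97 → 44/97
merge 44/97 + 53/97 → 1
L = 25/97 + 44/97 + 1 = 166/97 ≈ 1.711 bits/symbol.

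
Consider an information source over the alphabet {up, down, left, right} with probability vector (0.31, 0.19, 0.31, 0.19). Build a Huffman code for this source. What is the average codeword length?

Repeatedly combine the two least-probable nodes; the expected code length is the sum of the merged weights.
merge 19/100 + 19/100 → 19/50
merge 31/100 + 31/100 → 31/50
merge 19/50 + 31/50 → 1
L = 19/50 + 31/50 + 1 = 2 bits/symbol.

2 bits/symbol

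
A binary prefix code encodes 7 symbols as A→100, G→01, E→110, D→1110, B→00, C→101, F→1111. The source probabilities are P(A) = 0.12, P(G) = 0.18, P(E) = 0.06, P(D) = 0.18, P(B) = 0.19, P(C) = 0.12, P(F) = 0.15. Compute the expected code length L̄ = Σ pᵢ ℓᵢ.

L̄ = Σ pᵢ·ℓᵢ = 0.12·3 + 0.18·2 + 0.06·3 + 0.18·4 + 0.19·2 + 0.12·3 + 0.15·4 = 2.96 bits/symbol.

2.96 bits/symbol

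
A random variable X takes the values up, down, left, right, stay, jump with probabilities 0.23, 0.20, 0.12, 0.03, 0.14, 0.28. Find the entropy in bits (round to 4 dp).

2.3822 bits

H = −Σ pᵢ log₂ pᵢ.
−0.23·log₂(0.23) = 0.4877
−0.20·log₂(0.20) = 0.4644
−0.12·log₂(0.12) = 0.3671
−0.03·log₂(0.03) = 0.1518
−0.14·log₂(0.14) = 0.3971
−0.28·log₂(0.28) = 0.5142
Sum ≈ 2.3822 → 2.3822 bits.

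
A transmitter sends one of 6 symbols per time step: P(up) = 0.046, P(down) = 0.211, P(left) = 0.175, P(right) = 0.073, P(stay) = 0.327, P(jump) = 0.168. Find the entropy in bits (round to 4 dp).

2.3533 bits

H = −Σ pᵢ log₂ pᵢ.
−0.046·log₂(0.046) = 0.2043
−0.211·log₂(0.211) = 0.4736
−0.175·log₂(0.175) = 0.4401
−0.073·log₂(0.073) = 0.2756
−0.327·log₂(0.327) = 0.5273
−0.168·log₂(0.168) = 0.4323
Sum ≈ 2.3533 → 2.3533 bits.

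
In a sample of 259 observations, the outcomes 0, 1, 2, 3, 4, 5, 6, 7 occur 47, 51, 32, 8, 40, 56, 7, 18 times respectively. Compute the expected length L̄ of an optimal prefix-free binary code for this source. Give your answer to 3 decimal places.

Probabilities are the counts divided by 259.
Repeatedly combine the two least-probable nodes; the expected code length is the sum of the merged weights.
merge 1/37 + 8/259 → 15/259
merge 15/259 + 18/259 → 33/259
merge 32/259 + 33/259 → 65/259
merge 40/259 + 47/259 → 87/259
merge 51/259 + 8/37 → 107/259
merge 65/259 + 87/259 → 152/259
merge 107/259 + 152/259 → 1
L = 15/259 + 33/259 + 65/259 + 87/259 + 107/259 + 152/259 + 1 = 718/259 ≈ 2.772 bits/symbol.

2.772 bits/symbol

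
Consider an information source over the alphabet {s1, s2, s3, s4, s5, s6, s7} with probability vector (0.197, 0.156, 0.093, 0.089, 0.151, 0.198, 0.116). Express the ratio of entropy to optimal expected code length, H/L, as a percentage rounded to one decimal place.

98.5%

Entropy H = −Σ p log₂ p ≈ 2.7441 bits.
Huffman merges: 89/1000+93/1000→91/500; 29/250+151/1000→267/1000; 39/250+91/500→169/500; 197/1000+99/500→79/200; 267/1000+169/500→121/200; 79/200+121/200→1. L = 2787/1000 ≈ 2.7870.
Efficiency = H/L = 2.7441/2.7870 = 98.5%.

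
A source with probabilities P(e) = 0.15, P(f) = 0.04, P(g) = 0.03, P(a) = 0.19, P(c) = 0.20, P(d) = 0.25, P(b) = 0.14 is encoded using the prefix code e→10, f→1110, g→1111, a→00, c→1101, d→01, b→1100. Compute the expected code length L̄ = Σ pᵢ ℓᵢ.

L̄ = Σ pᵢ·ℓᵢ = 0.15·2 + 0.04·4 + 0.03·4 + 0.19·2 + 0.20·4 + 0.25·2 + 0.14·4 = 2.82 bits/symbol.

2.82 bits/symbol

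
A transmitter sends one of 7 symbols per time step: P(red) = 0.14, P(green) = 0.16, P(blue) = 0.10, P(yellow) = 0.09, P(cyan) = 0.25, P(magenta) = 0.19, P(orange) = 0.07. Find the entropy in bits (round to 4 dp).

2.6888 bits

H = −Σ pᵢ log₂ pᵢ.
−0.14·log₂(0.14) = 0.3971
−0.16·log₂(0.16) = 0.4230
−0.10·log₂(0.10) = 0.3322
−0.09·log₂(0.09) = 0.3127
−0.25·log₂(0.25) = 0.5000
−0.19·log₂(0.19) = 0.4552
−0.07·log₂(0.07) = 0.2686
Sum ≈ 2.6888 → 2.6888 bits.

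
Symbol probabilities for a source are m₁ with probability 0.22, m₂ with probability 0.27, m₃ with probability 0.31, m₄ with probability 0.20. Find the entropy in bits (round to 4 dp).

1.9788 bits

H = −Σ pᵢ log₂ pᵢ.
−0.22·log₂(0.22) = 0.4806
−0.27·log₂(0.27) = 0.5100
−0.31·log₂(0.31) = 0.5238
−0.20·log₂(0.20) = 0.4644
Sum ≈ 1.9788 → 1.9788 bits.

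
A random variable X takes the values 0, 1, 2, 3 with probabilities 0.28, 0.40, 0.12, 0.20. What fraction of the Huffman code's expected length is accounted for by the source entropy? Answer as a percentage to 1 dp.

Entropy H = −Σ p log₂ p ≈ 1.8744 bits.
Huffman merges: 3/25+1/5→8/25; 7/25+8/25→3/5; 2/5+3/5→1. L = 48/25 ≈ 1.9200.
Efficiency = H/L = 1.8744/1.9200 = 97.6%.

97.6%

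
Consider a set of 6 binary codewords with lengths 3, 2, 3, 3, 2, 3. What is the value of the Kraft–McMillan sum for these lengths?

With common denominator 2^3 = 8: Σ 2^(−ℓᵢ) = 1/8 + 2/8 + 1/8 + 1/8 + 2/8 + 1/8 = 8/8 = 1.

1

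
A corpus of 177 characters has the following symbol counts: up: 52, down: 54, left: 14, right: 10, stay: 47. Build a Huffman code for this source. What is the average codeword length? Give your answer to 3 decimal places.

Probabilities are the counts divided by 177.
Repeatedly combine the two least-probable nodes; the expected code length is the sum of the merged weights.
merge 10/177 + 14/177 → 8/59
merge 8/59 + 47/177 → 71/177
merge 52/177 + 18/59 → 106/177
merge 71/177 + 106/177 → 1
L = 8/59 + 71/177 + 106/177 + 1 = 126/59 ≈ 2.136 bits/symbol.

2.136 bits/symbol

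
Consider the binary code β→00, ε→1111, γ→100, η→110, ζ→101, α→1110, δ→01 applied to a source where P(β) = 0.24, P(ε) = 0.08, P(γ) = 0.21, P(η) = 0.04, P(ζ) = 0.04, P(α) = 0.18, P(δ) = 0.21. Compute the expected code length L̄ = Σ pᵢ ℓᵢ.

2.81 bits/symbol

L̄ = Σ pᵢ·ℓᵢ = 0.24·2 + 0.08·4 + 0.21·3 + 0.04·3 + 0.04·3 + 0.18·4 + 0.21·2 = 2.81 bits/symbol.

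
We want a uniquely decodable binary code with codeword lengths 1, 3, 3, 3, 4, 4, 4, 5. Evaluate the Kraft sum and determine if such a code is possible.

1.09375; no

With common denominator 2^5 = 32: Σ 2^(−ℓᵢ) = 16/32 + 4/32 + 4/32 + 4/32 + 2/32 + 2/32 + 2/32 + 1/32 = 35/32 = 1.09375.
Kraft's inequality requires Σ ≤ 1; here Σ = 1.09375 > 1, so no such prefix code exists.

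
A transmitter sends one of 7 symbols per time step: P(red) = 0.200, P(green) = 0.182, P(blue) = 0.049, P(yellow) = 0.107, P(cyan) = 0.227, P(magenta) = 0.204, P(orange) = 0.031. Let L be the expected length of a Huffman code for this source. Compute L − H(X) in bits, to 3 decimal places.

Entropy H = −Σ p log₂ p ≈ 2.5788 bits.
Huffman merges: 31/1000+49/1000→2/25; 2/25+107/1000→187/1000; 91/500+187/1000→369/1000; 1/5+51/250→101/250; 227/1000+369/1000→149/250; 101/250+149/250→1. L = 659/250 ≈ 2.6360.
L − H = 2.6360 − 2.5788 = 0.057 bits.

0.057 bits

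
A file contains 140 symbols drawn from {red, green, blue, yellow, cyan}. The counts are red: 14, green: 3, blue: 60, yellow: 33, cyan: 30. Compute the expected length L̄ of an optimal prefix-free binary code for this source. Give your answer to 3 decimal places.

Probabilities are the counts divided by 140.
Repeatedly combine the two least-probable nodes; the expected code length is the sum of the merged weights.
merge 3/140 + 1/10 → 17/140
merge 17/140 + 3/14 → 47/140
merge 33/140 + 47/140 → 4/7
merge 3/7 + 4/7 → 1
L = 17/140 + 47/140 + 4/7 + 1 = 71/35 ≈ 2.029 bits/symbol.

2.029 bits/symbol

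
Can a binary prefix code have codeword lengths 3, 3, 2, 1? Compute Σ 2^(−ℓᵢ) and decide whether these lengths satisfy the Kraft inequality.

1; yes

With common denominator 2^3 = 8: Σ 2^(−ℓᵢ) = 1/8 + 1/8 + 2/8 + 4/8 = 8/8 = 1.
Kraft's inequality requires Σ ≤ 1; here Σ = 1 ≤ 1, so such a prefix code exists.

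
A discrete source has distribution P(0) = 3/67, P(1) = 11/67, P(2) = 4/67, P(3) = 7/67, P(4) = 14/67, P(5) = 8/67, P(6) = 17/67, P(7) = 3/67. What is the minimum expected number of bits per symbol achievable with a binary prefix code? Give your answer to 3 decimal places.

2.776 bits/symbol

Repeatedly combine the two least-probable nodes; the expected code length is the sum of the merged weights.
merge 3/67 + 3/67 → 6/67
merge 4/67 + 6/67 → 10/67
merge 7/67 + 8/67 → 15/67
merge 10/67 + 11/67 → 21/67
merge 14/67 + 15/67 → 29/67
merge 17/67 + 21/67 → 38/67
merge 29/67 + 38/67 → 1
L = 6/67 + 10/67 + 15/67 + 21/67 + 29/67 + 38/67 + 1 = 186/67 ≈ 2.776 bits/symbol.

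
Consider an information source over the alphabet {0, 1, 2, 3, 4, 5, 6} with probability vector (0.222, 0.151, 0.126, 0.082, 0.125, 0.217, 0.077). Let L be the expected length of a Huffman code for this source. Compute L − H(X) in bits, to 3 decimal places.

Entropy H = −Σ p log₂ p ≈ 2.7044 bits.
Huffman merges: 77/1000+41/500→159/1000; 1/8+63/500→251/1000; 151/1000+159/1000→31/100; 217/1000+111/500→439/1000; 251/1000+31/100→561/1000; 439/1000+561/1000→1. L = 68/25 ≈ 2.7200.
L − H = 2.7200 − 2.7044 = 0.016 bits.

0.016 bits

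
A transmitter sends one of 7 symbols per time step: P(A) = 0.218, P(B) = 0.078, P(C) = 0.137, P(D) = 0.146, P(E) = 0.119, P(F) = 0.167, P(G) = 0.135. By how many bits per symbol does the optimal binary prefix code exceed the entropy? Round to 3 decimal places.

0.031 bits

Entropy H = −Σ p log₂ p ≈ 2.7510 bits.
Huffman merges: 39/500+119/1000→197/1000; 27/200+137/1000→34/125; 73/500+167/1000→313/1000; 197/1000+109/500→83/200; 34/125+313/1000→117/200; 83/200+117/200→1. L = 1391/500 ≈ 2.7820.
L − H = 2.7820 − 2.7510 = 0.031 bits.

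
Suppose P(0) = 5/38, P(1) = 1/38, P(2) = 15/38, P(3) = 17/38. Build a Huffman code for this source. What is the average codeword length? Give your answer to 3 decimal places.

Repeatedly combine the two least-probable nodes; the expected code length is the sum of the merged weights.
merge 1/38 + 5/38 → 3/19
merge 3/19 + 15/38 → 21/38
merge 17/38 + 21/38 → 1
L = 3/19 + 21/38 + 1 = 65/38 ≈ 1.711 bits/symbol.

1.711 bits/symbol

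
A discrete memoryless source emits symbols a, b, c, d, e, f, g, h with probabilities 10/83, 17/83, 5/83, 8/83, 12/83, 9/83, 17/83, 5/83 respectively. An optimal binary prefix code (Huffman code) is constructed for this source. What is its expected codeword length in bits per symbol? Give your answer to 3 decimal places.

2.916 bits/symbol

Repeatedly combine the two least-probable nodes; the expected code length is the sum of the merged weights.
merge 5/83 + 5/83 → 10/83
merge 8/83 + 9/83 → 17/83
merge 10/83 + 10/83 → 20/83
merge 12/83 + 17/83 → 29/83
merge 17/83 + 17/83 → 34/83
merge 20/83 + 29/83 → 49/83
merge 34/83 + 49/83 → 1
L = 10/83 + 17/83 + 20/83 + 29/83 + 34/83 + 49/83 + 1 = 242/83 ≈ 2.916 bits/symbol.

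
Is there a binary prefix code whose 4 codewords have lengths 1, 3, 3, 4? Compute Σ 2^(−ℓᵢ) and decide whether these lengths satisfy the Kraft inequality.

With common denominator 2^4 = 16: Σ 2^(−ℓᵢ) = 8/16 + 2/16 + 2/16 + 1/16 = 13/16 = 0.8125.
Kraft's inequality requires Σ ≤ 1; here Σ = 0.8125 ≤ 1, so such a prefix code exists.

0.8125; yes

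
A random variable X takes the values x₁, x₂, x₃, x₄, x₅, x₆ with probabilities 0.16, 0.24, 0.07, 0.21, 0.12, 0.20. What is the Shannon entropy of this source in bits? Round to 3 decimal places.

H = −Σ pᵢ log₂ pᵢ.
−0.16·log₂(0.16) = 0.4230
−0.24·log₂(0.24) = 0.4941
−0.07·log₂(0.07) = 0.2686
−0.21·log₂(0.21) = 0.4728
−0.12·log₂(0.12) = 0.3671
−0.20·log₂(0.20) = 0.4644
Sum ≈ 2.4900 → 2.490 bits.

2.490 bits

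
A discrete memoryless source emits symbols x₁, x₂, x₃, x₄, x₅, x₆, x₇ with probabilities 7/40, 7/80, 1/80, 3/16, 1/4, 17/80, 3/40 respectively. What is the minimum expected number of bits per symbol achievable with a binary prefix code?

2.6125 bits/symbol

Repeatedly combine the two least-probable nodes; the expected code length is the sum of the merged weights.
merge 1/80 + 3/40 → 7/80
merge 7/80 + 7/80 → 7/40
merge 7/40 + 7/40 → 7/20
merge 3/16 + 17/80 → 2/5
merge 1/4 + 7/20 → 3/5
merge 2/5 + 3/5 → 1
L = 7/80 + 7/40 + 7/20 + 2/5 + 3/5 + 1 = 209/80 = 2.6125 bits/symbol.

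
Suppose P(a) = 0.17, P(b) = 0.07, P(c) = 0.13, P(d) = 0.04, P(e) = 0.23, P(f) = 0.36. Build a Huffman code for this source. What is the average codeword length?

Repeatedly combine the two least-probable nodes; the expected code length is the sum of the merged weights.
merge 1/25 + 7/100 → 11/100
merge 11/100 + 13/100 → 6/25
merge 17/100 + 23/100 → 2/5
merge 6/25 + 9/25 → 3/5
merge 2/5 + 3/5 → 1
L = 11/100 + 6/25 + 2/5 + 3/5 + 1 = 47/20 = 2.35 bits/symbol.

2.35 bits/symbol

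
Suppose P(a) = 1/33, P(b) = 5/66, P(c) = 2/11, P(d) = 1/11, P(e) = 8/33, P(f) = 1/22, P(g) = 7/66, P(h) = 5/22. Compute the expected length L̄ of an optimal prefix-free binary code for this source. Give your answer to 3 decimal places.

Repeatedly combine the two least-probable nodes; the expected code length is the sum of the merged weights.
merge 1/33 + 1/22 → 5/66
merge 5/66 + 5/66 → 5/33
merge 1/11 + 7/66 → 13/66
merge 5/33 + 2/11 → 1/3
merge 13/66 + 5/22 → 14/33
merge 8/33 + 1/3 → 19/33
merge 14/33 + 19/33 → 1
L = 5/66 + 5/33 + 13/66 + 1/3 + 14/33 + 19/33 + 1 = 91/33 ≈ 2.758 bits/symbol.

2.758 bits/symbol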